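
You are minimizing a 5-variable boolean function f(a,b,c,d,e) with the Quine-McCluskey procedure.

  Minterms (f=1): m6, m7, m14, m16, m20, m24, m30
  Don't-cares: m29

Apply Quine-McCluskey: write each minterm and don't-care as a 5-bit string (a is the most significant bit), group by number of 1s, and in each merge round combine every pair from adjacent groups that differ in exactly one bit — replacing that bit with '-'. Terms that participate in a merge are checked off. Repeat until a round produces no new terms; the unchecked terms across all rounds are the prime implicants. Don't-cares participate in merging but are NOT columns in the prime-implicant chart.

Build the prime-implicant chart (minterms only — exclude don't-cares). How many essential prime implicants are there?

4

[col 0] 00110*, 00111*, 01110*, 10000*, 10100*, 11000*, 11101, 11110*
[col 1] -1110, 0-110, 0011-, 1-000, 10-00
Prime implicants: -1110, 0-110, 0011-, 1-000, 10-00, 11101
PI chart (minterm → PIs covering it):
  6 | 0-110,0011-
  7 | 0011-  (sole → essential)
  14 | -1110,0-110
  16 | 1-000,10-00
  20 | 10-00  (sole → essential)
  24 | 1-000  (sole → essential)
  30 | -1110  (sole → essential)
Essential prime implicants: -1110, 0011-, 1-000, 10-00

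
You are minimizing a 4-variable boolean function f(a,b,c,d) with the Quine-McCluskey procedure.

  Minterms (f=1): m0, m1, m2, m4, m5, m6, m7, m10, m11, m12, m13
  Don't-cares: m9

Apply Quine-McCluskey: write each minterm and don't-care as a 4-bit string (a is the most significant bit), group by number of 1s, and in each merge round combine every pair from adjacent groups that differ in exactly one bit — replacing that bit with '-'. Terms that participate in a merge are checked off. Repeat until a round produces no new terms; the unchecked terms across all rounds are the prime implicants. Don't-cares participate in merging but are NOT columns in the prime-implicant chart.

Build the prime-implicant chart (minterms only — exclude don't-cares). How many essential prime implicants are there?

2

size-2^0 implicants → 0000(✓)  0001(✓)  0010(✓)  0100(✓)  0101(✓)  0110(✓)  0111(✓)  1001(✓)  1010(✓)  1011(✓)  1100(✓)  1101(✓)
size-2^1 implicants → -001(✓)  -010  -100(✓)  -101(✓)  0-00(✓)  0-01(✓)  0-10(✓)  00-0(✓)  000-(✓)  01-0(✓)  01-1(✓)  010-(✓)  011-(✓)  1-01(✓)  10-1  101-  110-(✓)
size-2^2 implicants → --01  -10-  0--0  0-0-  01--
Unchecked terms (primes): --01, -010, -10-, 0--0, 0-0-, 01--, 10-1, 101-
Minterm coverage:
  m0 ⊆ 0--0,0-0-
  m1 ⊆ --01,0-0-
  m2 ⊆ -010,0--0
  m4 ⊆ -10-,0--0,0-0-,01--
  m5 ⊆ --01,-10-,0-0-,01--
  m6 ⊆ 0--0,01--
  m7 ⊆ 01-- [E]
  m10 ⊆ -010,101-
  m11 ⊆ 10-1,101-
  m12 ⊆ -10- [E]
  m13 ⊆ --01,-10-
E = {-10-, 01--}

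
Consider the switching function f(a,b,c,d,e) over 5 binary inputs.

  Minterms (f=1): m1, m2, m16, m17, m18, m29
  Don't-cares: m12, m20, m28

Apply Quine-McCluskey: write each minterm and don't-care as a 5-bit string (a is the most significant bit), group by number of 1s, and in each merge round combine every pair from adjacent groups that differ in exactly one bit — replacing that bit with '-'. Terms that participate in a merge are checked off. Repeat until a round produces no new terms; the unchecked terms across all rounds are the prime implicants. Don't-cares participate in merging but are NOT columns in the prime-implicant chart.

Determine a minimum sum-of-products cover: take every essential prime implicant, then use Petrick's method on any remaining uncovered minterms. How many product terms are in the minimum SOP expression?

[col 0] 00001*, 00010*, 01100*, 10000*, 10001*, 10010*, 10100*, 11100*, 11101*
[col 1] -0001, -0010, -1100, 1-100, 10-00, 100-0, 1000-, 1110-
Prime implicants: -0001, -0010, -1100, 1-100, 10-00, 100-0, 1000-, 1110-
PI chart (minterm → PIs covering it):
  1 | -0001  (sole → essential)
  2 | -0010  (sole → essential)
  16 | 10-00,100-0,1000-
  17 | -0001,1000-
  18 | -0010,100-0
  29 | 1110-  (sole → essential)
Essential prime implicants: -0001, -0010, 1110-
Petrick residual → 10-00
Minimum SOP uses 4 PIs: b'c'd'e + b'c'de' + ab'd'e' + abcd'

4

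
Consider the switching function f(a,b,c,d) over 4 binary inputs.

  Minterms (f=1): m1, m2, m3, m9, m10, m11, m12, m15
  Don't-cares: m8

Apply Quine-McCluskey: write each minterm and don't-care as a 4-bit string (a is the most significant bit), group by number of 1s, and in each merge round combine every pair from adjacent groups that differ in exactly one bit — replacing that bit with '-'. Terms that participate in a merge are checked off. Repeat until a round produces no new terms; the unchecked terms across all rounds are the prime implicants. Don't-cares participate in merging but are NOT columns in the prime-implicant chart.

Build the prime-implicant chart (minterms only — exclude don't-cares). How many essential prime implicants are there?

size-2^0 implicants → 0001(✓)  0010(✓)  0011(✓)  1000(✓)  1001(✓)  1010(✓)  1011(✓)  1100(✓)  1111(✓)
size-2^1 implicants → -001(✓)  -010(✓)  -011(✓)  00-1(✓)  001-(✓)  1-00  1-11  10-0(✓)  10-1(✓)  100-(✓)  101-(✓)
size-2^2 implicants → -0-1  -01-  10--
Unchecked terms (primes): -0-1, -01-, 1-00, 1-11, 10--
Minterm coverage:
  m1 ⊆ -0-1 [E]
  m2 ⊆ -01- [E]
  m3 ⊆ -0-1,-01-
  m9 ⊆ -0-1,10--
  m10 ⊆ -01-,10--
  m11 ⊆ -0-1,-01-,1-11,10--
  m12 ⊆ 1-00 [E]
  m15 ⊆ 1-11 [E]
E = {-0-1, -01-, 1-00, 1-11}

4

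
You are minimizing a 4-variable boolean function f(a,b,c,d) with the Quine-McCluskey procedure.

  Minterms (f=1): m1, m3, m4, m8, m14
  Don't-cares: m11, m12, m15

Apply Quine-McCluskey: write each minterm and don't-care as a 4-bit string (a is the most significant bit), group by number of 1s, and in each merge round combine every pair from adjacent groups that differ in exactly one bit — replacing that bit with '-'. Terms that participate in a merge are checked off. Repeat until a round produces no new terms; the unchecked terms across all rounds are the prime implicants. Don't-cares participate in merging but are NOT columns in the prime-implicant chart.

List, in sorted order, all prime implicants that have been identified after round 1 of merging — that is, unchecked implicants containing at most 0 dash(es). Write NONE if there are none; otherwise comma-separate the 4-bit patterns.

NONE

[col 0] 0001*, 0011*, 0100*, 1000*, 1011*, 1100*, 1110*, 1111*
[col 1] -011, -100, 00-1, 1-00, 1-11, 11-0, 111-
Prime implicants: -011, -100, 00-1, 1-00, 1-11, 11-0, 111-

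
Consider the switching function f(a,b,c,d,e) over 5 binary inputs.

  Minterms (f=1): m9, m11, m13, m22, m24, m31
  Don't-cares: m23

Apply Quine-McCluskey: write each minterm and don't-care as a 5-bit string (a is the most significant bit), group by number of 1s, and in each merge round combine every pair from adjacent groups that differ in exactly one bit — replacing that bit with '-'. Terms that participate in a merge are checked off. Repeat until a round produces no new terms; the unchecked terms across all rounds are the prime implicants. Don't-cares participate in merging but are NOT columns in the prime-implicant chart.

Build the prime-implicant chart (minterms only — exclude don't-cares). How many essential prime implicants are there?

size-2^0 implicants → 01001(✓)  01011(✓)  01101(✓)  10110(✓)  10111(✓)  11000  11111(✓)
size-2^1 implicants → 01-01  010-1  1-111  1011-
Unchecked terms (primes): 01-01, 010-1, 1-111, 1011-, 11000
Minterm coverage:
  m9 ⊆ 01-01,010-1
  m11 ⊆ 010-1 [E]
  m13 ⊆ 01-01 [E]
  m22 ⊆ 1011- [E]
  m24 ⊆ 11000 [E]
  m31 ⊆ 1-111 [E]
E = {01-01, 010-1, 1-111, 1011-, 11000}

5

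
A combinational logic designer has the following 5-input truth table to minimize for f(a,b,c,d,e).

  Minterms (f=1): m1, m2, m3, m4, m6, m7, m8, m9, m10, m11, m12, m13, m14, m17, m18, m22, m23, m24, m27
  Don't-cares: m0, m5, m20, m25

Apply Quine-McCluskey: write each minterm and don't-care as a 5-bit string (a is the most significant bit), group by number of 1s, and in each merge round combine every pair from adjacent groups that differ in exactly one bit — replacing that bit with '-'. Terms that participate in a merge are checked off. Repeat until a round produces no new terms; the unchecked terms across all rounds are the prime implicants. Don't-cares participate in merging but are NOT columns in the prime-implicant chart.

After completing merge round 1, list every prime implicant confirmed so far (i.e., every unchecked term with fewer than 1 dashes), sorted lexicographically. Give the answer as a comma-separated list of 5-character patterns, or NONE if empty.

NONE

[col 0] 00000*, 00001*, 00010*, 00011*, 00100*, 00101*, 00110*, 00111*, 01000*, 01001*, 01010*, 01011*, 01100*, 01101*, 01110*, 10001*, 10010*, 10100*, 10110*, 10111*, 11000*, 11001*, 11011*
[col 1] -0001*, -0010*, -0100*, -0110*, -0111*, -1000*, -1001*, -1011*, 0-000*, 0-001*, 0-010*, 0-011*, 0-100*, 0-101*, 0-110*, 00-00*, 00-01*, 00-10*, 00-11*, 000-0*, 000-1*, 0000-*, 0001-*, 001-0*, 001-1*, 0010-*, 0011-*, 01-00*, 01-01*, 01-10*, 010-0*, 010-1*, 0100-*, 0101-*, 011-0*, 0110-*, 1-001*, 10-10*, 101-0*, 1011-*, 110-1*, 1100-*
[col 2] --001, -0-10, -01-0, -011-, -10-1, -100-, 0--00*, 0--01*, 0--10*, 0-0-0*, 0-0-1*, 0-00-*, 0-01-*, 0-1-0*, 0-10-*, 00--0*, 00--1*, 00-0-*, 00-1-*, 000--*, 001--*, 01--0*, 01-0-*, 010--*
[col 3] 0---0, 0--0-, 0-0--, 00---
Prime implicants: --001, -0-10, -01-0, -011-, -10-1, -100-, 0---0, 0--0-, 0-0--, 00---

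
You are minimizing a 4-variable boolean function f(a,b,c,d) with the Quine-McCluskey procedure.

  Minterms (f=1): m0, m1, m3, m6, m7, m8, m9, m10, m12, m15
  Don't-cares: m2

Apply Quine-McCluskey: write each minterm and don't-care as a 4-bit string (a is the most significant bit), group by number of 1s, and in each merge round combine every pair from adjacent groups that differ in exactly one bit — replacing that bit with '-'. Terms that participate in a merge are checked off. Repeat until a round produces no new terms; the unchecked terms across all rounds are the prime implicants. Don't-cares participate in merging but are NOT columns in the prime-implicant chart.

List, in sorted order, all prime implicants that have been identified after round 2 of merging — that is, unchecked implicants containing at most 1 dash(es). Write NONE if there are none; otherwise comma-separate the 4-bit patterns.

-111, 1-00

Round 0: 0000✓ 0001✓ 0010✓ 0011✓ 0110✓ 0111✓ 1000✓ 1001✓ 1010✓ 1100✓ 1111✓
Round 1: -000✓ -001✓ -010✓ -111 0-10✓ 0-11✓ 00-0✓ 00-1✓ 000-✓ 001-✓ 011-✓ 1-00 10-0✓ 100-✓
Round 2: -0-0 -00- 0-1- 00--
PIs = {-0-0, -00-, -111, 0-1-, 00--, 1-00}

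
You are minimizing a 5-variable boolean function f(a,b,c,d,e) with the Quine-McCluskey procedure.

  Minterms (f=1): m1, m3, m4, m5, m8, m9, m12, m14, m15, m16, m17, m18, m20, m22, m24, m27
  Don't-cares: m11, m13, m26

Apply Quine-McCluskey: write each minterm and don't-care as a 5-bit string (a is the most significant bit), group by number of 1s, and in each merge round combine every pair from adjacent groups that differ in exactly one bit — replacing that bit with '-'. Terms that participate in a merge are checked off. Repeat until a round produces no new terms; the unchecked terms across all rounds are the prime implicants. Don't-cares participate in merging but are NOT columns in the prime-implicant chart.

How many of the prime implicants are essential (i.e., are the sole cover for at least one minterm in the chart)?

3

size-2^0 implicants → 00001(✓)  00011(✓)  00100(✓)  00101(✓)  01000(✓)  01001(✓)  01011(✓)  01100(✓)  01101(✓)  01110(✓)  01111(✓)  10000(✓)  10001(✓)  10010(✓)  10100(✓)  10110(✓)  11000(✓)  11010(✓)  11011(✓)
size-2^1 implicants → -0001  -0100  -1000  -1011  0-001(✓)  0-011(✓)  0-100(✓)  0-101(✓)  00-01(✓)  000-1(✓)  0010-(✓)  01-00(✓)  01-01(✓)  01-11(✓)  010-1(✓)  0100-(✓)  011-0(✓)  011-1(✓)  0110-(✓)  0111-(✓)  1-000(✓)  1-010(✓)  10-00(✓)  10-10(✓)  100-0(✓)  1000-  101-0(✓)  110-0(✓)  1101-
size-2^2 implicants → 0--01  0-0-1  0-10-  01--1  01-0-  011--  1-0-0  10--0
Unchecked terms (primes): -0001, -0100, -1000, -1011, 0--01, 0-0-1, 0-10-, 01--1, 01-0-, 011--, 1-0-0, 10--0, 1000-, 1101-
Minterm coverage:
  m1 ⊆ -0001,0--01,0-0-1
  m3 ⊆ 0-0-1 [E]
  m4 ⊆ -0100,0-10-
  m5 ⊆ 0--01,0-10-
  m8 ⊆ -1000,01-0-
  m9 ⊆ 0--01,0-0-1,01--1,01-0-
  m12 ⊆ 0-10-,01-0-,011--
  m14 ⊆ 011-- [E]
  m15 ⊆ 01--1,011--
  m16 ⊆ 1-0-0,10--0,1000-
  m17 ⊆ -0001,1000-
  m18 ⊆ 1-0-0,10--0
  m20 ⊆ -0100,10--0
  m22 ⊆ 10--0 [E]
  m24 ⊆ -1000,1-0-0
  m27 ⊆ -1011,1101-
E = {0-0-1, 011--, 10--0}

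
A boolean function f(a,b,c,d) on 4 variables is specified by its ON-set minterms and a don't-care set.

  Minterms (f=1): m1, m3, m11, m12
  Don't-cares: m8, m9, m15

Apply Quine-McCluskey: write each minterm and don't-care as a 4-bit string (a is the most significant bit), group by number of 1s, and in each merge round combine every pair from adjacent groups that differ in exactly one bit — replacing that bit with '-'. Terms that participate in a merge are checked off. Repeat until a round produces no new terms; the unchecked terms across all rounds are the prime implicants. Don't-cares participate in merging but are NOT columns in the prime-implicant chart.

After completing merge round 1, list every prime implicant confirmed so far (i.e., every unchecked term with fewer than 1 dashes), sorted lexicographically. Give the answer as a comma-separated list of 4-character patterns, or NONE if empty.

NONE

Round 0: 0001✓ 0011✓ 1000✓ 1001✓ 1011✓ 1100✓ 1111✓
Round 1: -001✓ -011✓ 00-1✓ 1-00 1-11 10-1✓ 100-
Round 2: -0-1
PIs = {-0-1, 1-00, 1-11, 100-}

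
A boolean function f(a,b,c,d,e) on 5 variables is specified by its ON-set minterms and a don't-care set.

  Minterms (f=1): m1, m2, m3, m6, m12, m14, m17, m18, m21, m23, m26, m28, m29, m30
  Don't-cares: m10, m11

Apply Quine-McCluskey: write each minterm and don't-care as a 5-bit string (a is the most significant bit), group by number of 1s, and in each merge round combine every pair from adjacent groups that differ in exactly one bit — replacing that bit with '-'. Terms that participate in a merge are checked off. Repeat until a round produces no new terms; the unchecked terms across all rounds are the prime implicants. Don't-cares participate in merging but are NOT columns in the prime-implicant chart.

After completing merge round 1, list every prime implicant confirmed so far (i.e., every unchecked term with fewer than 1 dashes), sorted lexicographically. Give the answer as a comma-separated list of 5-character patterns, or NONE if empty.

size-2^0 implicants → 00001(✓)  00010(✓)  00011(✓)  00110(✓)  01010(✓)  01011(✓)  01100(✓)  01110(✓)  10001(✓)  10010(✓)  10101(✓)  10111(✓)  11010(✓)  11100(✓)  11101(✓)  11110(✓)
size-2^1 implicants → -0001  -0010(✓)  -1010(✓)  -1100(✓)  -1110(✓)  0-010(✓)  0-011(✓)  0-110(✓)  00-10(✓)  000-1  0001-(✓)  01-10(✓)  0101-(✓)  011-0(✓)  1-010(✓)  1-101  10-01  101-1  11-10(✓)  111-0(✓)  1110-
size-2^2 implicants → --010  -1-10  -11-0  0--10  0-01-
Unchecked terms (primes): --010, -0001, -1-10, -11-0, 0--10, 0-01-, 000-1, 1-101, 10-01, 101-1, 1110-

NONE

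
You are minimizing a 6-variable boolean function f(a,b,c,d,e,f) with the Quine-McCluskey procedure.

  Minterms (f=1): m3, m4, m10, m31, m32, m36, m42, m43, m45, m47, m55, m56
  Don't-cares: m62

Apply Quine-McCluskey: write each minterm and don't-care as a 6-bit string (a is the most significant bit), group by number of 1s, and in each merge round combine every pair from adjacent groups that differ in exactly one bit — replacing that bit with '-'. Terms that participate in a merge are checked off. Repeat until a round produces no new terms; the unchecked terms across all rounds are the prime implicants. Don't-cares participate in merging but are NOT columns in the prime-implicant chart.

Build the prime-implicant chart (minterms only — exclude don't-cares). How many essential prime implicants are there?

[col 0] 000011, 000100*, 001010*, 011111, 100000*, 100100*, 101010*, 101011*, 101101*, 101111*, 110111, 111000, 111110
[col 1] -00100, -01010, 100-00, 101-11, 10101-, 1011-1
Prime implicants: -00100, -01010, 000011, 011111, 100-00, 101-11, 10101-, 1011-1, 110111, 111000, 111110
PI chart (minterm → PIs covering it):
  3 | 000011  (sole → essential)
  4 | -00100  (sole → essential)
  10 | -01010  (sole → essential)
  31 | 011111  (sole → essential)
  32 | 100-00  (sole → essential)
  36 | -00100,100-00
  42 | -01010,10101-
  43 | 101-11,10101-
  45 | 1011-1  (sole → essential)
  47 | 101-11,1011-1
  55 | 110111  (sole → essential)
  56 | 111000  (sole → essential)
Essential prime implicants: -00100, -01010, 000011, 011111, 100-00, 1011-1, 110111, 111000

8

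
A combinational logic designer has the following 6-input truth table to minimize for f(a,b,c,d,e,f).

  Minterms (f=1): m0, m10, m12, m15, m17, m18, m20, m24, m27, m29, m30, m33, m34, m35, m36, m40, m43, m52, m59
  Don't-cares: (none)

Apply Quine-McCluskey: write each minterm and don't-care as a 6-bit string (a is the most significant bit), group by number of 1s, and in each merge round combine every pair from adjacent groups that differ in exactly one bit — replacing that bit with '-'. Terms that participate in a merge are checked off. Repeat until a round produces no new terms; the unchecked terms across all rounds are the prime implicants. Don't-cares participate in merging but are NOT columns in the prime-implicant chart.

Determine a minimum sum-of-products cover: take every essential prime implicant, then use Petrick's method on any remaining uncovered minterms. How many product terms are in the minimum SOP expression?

Round 0: 000000 001010 001100 001111 010001 010010 010100✓ 011000 011011✓ 011101 011110 100001✓ 100010✓ 100011✓ 100100✓ 101000 101011✓ 110100✓ 111011✓
Round 1: -10100 -11011 1-0100 1-1011 10-011 1000-1 10001-
PIs = {-10100, -11011, 000000, 001010, 001100, 001111, 010001, 010010, 011000, 011101, 011110, 1-0100, 1-1011, 10-011, 1000-1, 10001-, 101000}
Coverage chart:
  m0: 000000 ←essential
  m10: 001010 ←essential
  m12: 001100 ←essential
  m15: 001111 ←essential
  m17: 010001 ←essential
  m18: 010010 ←essential
  m20: -10100 ←essential
  m24: 011000 ←essential
  m27: -11011 ←essential
  m29: 011101 ←essential
  m30: 011110 ←essential
  m33: 1000-1 ←essential
  m34: 10001- ←essential
  m35: 10-011,1000-1,10001-
  m36: 1-0100 ←essential
  m40: 101000 ←essential
  m43: 1-1011,10-011
  m52: -10100,1-0100
  m59: -11011,1-1011
Essential: -10100, -11011, 000000, 001010, 001100, 001111, 010001, 010010, 011000, 011101, 011110, 1-0100, 1000-1, 10001-, 101000
Petrick residual → 1-1011
Min cover (16 terms): bc'de'f' + bcd'ef + a'b'c'd'e'f' + a'b'cd'ef' + a'b'cde'f' + a'b'cdef + a'bc'd'e'f + a'bc'd'ef' + a'bcd'e'f' + a'bcde'f + a'bcdef' + ac'de'f' + acd'ef + ab'c'd'f + ab'c'd'e + ab'cd'e'f'

16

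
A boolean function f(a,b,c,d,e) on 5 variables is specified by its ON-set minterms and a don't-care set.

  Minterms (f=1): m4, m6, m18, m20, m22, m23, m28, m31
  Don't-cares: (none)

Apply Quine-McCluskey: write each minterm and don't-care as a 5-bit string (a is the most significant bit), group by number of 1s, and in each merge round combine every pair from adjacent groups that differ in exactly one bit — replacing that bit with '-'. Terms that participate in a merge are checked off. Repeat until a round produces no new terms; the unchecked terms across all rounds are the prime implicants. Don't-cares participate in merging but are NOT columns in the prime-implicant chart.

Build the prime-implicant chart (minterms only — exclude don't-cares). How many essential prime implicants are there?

[col 0] 00100*, 00110*, 10010*, 10100*, 10110*, 10111*, 11100*, 11111*
[col 1] -0100*, -0110*, 001-0*, 1-100, 1-111, 10-10, 101-0*, 1011-
[col 2] -01-0
Prime implicants: -01-0, 1-100, 1-111, 10-10, 1011-
PI chart (minterm → PIs covering it):
  4 | -01-0  (sole → essential)
  6 | -01-0  (sole → essential)
  18 | 10-10  (sole → essential)
  20 | -01-0,1-100
  22 | -01-0,10-10,1011-
  23 | 1-111,1011-
  28 | 1-100  (sole → essential)
  31 | 1-111  (sole → essential)
Essential prime implicants: -01-0, 1-100, 1-111, 10-10

4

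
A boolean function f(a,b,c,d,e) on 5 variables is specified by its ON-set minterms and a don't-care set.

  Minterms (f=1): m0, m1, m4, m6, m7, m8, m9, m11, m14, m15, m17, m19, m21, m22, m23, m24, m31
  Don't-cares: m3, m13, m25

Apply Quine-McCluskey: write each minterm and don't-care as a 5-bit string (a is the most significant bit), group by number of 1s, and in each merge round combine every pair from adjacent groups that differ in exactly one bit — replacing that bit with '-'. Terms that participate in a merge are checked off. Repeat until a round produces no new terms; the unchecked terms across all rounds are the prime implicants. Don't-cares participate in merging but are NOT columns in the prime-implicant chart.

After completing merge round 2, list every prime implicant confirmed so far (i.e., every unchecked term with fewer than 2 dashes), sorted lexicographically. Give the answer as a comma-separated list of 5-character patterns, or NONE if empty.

00-00, 001-0

Round 0: 00000✓ 00001✓ 00011✓ 00100✓ 00110✓ 00111✓ 01000✓ 01001✓ 01011✓ 01101✓ 01110✓ 01111✓ 10001✓ 10011✓ 10101✓ 10110✓ 10111✓ 11000✓ 11001✓ 11111✓
Round 1: -0001✓ -0011✓ -0110✓ -0111✓ -1000✓ -1001✓ -1111✓ 0-000✓ 0-001✓ 0-011✓ 0-110✓ 0-111✓ 00-00 00-11✓ 000-1✓ 0000-✓ 001-0 0011-✓ 01-01✓ 01-11✓ 010-1✓ 0100-✓ 011-1✓ 0111-✓ 1-001✓ 1-111✓ 10-01✓ 10-11✓ 100-1✓ 101-1✓ 1011-✓ 1100-✓
Round 2: --001 --111 -0-11 -00-1 -011- -100- 0--11 0-0-1 0-00- 0-11- 01--1 10--1
PIs = {--001, --111, -0-11, -00-1, -011-, -100-, 0--11, 0-0-1, 0-00-, 0-11-, 00-00, 001-0, 01--1, 10--1}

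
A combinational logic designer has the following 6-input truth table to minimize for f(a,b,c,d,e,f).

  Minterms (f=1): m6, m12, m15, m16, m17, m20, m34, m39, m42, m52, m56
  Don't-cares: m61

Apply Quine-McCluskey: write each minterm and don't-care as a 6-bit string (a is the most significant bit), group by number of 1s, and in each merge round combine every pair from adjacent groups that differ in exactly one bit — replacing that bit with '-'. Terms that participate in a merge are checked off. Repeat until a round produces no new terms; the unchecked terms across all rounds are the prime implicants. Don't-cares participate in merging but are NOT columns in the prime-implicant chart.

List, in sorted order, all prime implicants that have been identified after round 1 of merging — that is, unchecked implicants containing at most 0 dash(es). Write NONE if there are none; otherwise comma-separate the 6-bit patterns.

size-2^0 implicants → 000110  001100  001111  010000(✓)  010001(✓)  010100(✓)  100010(✓)  100111  101010(✓)  110100(✓)  111000  111101
size-2^1 implicants → -10100  010-00  01000-  10-010
Unchecked terms (primes): -10100, 000110, 001100, 001111, 010-00, 01000-, 10-010, 100111, 111000, 111101

000110, 001100, 001111, 100111, 111000, 111101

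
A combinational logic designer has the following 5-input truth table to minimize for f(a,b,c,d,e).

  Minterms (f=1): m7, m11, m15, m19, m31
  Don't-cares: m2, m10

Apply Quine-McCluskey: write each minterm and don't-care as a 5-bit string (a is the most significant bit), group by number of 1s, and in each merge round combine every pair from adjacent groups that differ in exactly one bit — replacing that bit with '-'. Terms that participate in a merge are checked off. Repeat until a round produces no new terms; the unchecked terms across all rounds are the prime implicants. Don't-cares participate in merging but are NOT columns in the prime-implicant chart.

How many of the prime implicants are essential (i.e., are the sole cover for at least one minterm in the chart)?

Round 0: 00010✓ 00111✓ 01010✓ 01011✓ 01111✓ 10011 11111✓
Round 1: -1111 0-010 0-111 01-11 0101-
PIs = {-1111, 0-010, 0-111, 01-11, 0101-, 10011}
Coverage chart:
  m7: 0-111 ←essential
  m11: 01-11,0101-
  m15: -1111,0-111,01-11
  m19: 10011 ←essential
  m31: -1111 ←essential
Essential: -1111, 0-111, 10011

3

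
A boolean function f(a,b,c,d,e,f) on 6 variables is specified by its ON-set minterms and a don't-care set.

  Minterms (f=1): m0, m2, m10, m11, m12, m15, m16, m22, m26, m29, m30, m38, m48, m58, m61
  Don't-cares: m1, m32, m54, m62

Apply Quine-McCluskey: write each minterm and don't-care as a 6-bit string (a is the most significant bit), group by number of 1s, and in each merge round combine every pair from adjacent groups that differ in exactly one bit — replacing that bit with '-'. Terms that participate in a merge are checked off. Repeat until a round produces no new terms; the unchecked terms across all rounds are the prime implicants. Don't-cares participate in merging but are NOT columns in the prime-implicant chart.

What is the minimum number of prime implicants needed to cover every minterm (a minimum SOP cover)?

8

[col 0] 000000*, 000001*, 000010*, 001010*, 001011*, 001100, 001111*, 010000*, 010110*, 011010*, 011101*, 011110*, 100000*, 100110*, 110000*, 110110*, 111010*, 111101*, 111110*
[col 1] -00000*, -10000*, -10110*, -11010*, -11101, -11110*, 0-0000*, 0-1010, 00-010, 0000-0, 00000-, 001-11, 00101-, 01-110*, 011-10*, 1-0000*, 1-0110, 11-110*, 111-10*
[col 2] --0000, -1-110, -11-10
Prime implicants: --0000, -1-110, -11-10, -11101, 0-1010, 00-010, 0000-0, 00000-, 001-11, 00101-, 001100, 1-0110
PI chart (minterm → PIs covering it):
  0 | --0000,0000-0,00000-
  2 | 00-010,0000-0
  10 | 0-1010,00-010,00101-
  11 | 001-11,00101-
  12 | 001100  (sole → essential)
  15 | 001-11  (sole → essential)
  16 | --0000  (sole → essential)
  22 | -1-110  (sole → essential)
  26 | -11-10,0-1010
  29 | -11101  (sole → essential)
  30 | -1-110,-11-10
  38 | 1-0110  (sole → essential)
  48 | --0000  (sole → essential)
  58 | -11-10  (sole → essential)
  61 | -11101  (sole → essential)
Essential prime implicants: --0000, -1-110, -11-10, -11101, 001-11, 001100, 1-0110
Petrick residual → 00-010
Minimum SOP uses 8 PIs: c'd'e'f' + bdef' + bcef' + bcde'f + a'b'd'ef' + a'b'cef + a'b'cde'f' + ac'def'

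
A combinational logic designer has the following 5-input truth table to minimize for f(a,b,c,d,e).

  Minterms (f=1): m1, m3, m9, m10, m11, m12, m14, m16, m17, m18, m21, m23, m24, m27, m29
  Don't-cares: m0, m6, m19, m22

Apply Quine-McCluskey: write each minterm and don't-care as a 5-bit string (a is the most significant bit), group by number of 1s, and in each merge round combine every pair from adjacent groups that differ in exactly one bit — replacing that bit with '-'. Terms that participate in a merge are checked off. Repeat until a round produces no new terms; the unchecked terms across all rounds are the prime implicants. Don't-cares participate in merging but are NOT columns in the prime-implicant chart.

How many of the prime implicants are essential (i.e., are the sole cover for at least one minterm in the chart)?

Round 0: 00000✓ 00001✓ 00011✓ 00110✓ 01001✓ 01010✓ 01011✓ 01100✓ 01110✓ 10000✓ 10001✓ 10010✓ 10011✓ 10101✓ 10110✓ 10111✓ 11000✓ 11011✓ 11101✓
Round 1: -0000✓ -0001✓ -0011✓ -0110 -1011✓ 0-001✓ 0-011✓ 0-110 000-1✓ 0000-✓ 01-10 010-1✓ 0101- 011-0 1-000 1-011✓ 1-101 10-01✓ 10-10✓ 10-11✓ 100-0✓ 100-1✓ 1000-✓ 1001-✓ 101-1✓ 1011-✓
Round 2: --011 -00-1 -000- 0-0-1 10--1 10-1- 100--
PIs = {--011, -00-1, -000-, -0110, 0-0-1, 0-110, 01-10, 0101-, 011-0, 1-000, 1-101, 10--1, 10-1-, 100--}
Coverage chart:
  m1: -00-1,-000-,0-0-1
  m3: --011,-00-1,0-0-1
  m9: 0-0-1 ←essential
  m10: 01-10,0101-
  m11: --011,0-0-1,0101-
  m12: 011-0 ←essential
  m14: 0-110,01-10,011-0
  m16: -000-,1-000,100--
  m17: -00-1,-000-,10--1,100--
  m18: 10-1-,100--
  m21: 1-101,10--1
  m23: 10--1,10-1-
  m24: 1-000 ←essential
  m27: --011 ←essential
  m29: 1-101 ←essential
Essential: --011, 0-0-1, 011-0, 1-000, 1-101

5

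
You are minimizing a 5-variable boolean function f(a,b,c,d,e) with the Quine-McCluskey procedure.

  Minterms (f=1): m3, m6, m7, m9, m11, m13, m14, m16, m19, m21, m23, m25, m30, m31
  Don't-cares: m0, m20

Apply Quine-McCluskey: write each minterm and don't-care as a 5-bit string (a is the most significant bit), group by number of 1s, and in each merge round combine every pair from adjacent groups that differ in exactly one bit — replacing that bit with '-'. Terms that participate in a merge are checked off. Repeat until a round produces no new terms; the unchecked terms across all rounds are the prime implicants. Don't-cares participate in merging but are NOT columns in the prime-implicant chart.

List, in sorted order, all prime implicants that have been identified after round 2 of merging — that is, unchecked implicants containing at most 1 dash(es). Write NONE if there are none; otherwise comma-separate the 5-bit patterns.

size-2^0 implicants → 00000(✓)  00011(✓)  00110(✓)  00111(✓)  01001(✓)  01011(✓)  01101(✓)  01110(✓)  10000(✓)  10011(✓)  10100(✓)  10101(✓)  10111(✓)  11001(✓)  11110(✓)  11111(✓)
size-2^1 implicants → -0000  -0011(✓)  -0111(✓)  -1001  -1110  0-011  0-110  00-11(✓)  0011-  01-01  010-1  1-111  10-00  10-11(✓)  101-1  1010-  1111-
size-2^2 implicants → -0-11
Unchecked terms (primes): -0-11, -0000, -1001, -1110, 0-011, 0-110, 0011-, 01-01, 010-1, 1-111, 10-00, 101-1, 1010-, 1111-

-0000, -1001, -1110, 0-011, 0-110, 0011-, 01-01, 010-1, 1-111, 10-00, 101-1, 1010-, 1111-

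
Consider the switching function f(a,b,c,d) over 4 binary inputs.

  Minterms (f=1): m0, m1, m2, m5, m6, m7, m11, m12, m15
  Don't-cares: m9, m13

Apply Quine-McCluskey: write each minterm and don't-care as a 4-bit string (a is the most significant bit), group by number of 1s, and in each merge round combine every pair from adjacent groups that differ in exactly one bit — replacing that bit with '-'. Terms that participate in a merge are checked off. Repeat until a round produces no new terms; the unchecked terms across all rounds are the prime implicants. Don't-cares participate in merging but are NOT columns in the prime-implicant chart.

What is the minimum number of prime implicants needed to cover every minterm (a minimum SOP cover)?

size-2^0 implicants → 0000(✓)  0001(✓)  0010(✓)  0101(✓)  0110(✓)  0111(✓)  1001(✓)  1011(✓)  1100(✓)  1101(✓)  1111(✓)
size-2^1 implicants → -001(✓)  -101(✓)  -111(✓)  0-01(✓)  0-10  00-0  000-  01-1(✓)  011-  1-01(✓)  1-11(✓)  10-1(✓)  11-1(✓)  110-
size-2^2 implicants → --01  -1-1  1--1
Unchecked terms (primes): --01, -1-1, 0-10, 00-0, 000-, 011-, 1--1, 110-
Minterm coverage:
  m0 ⊆ 00-0,000-
  m1 ⊆ --01,000-
  m2 ⊆ 0-10,00-0
  m5 ⊆ --01,-1-1
  m6 ⊆ 0-10,011-
  m7 ⊆ -1-1,011-
  m11 ⊆ 1--1 [E]
  m12 ⊆ 110- [E]
  m15 ⊆ -1-1,1--1
E = {1--1, 110-}
Petrick residual → --01, 00-0, 011-
Cover = c'd + a'b'd' + a'bc + ad + abc'  |cover|=5

5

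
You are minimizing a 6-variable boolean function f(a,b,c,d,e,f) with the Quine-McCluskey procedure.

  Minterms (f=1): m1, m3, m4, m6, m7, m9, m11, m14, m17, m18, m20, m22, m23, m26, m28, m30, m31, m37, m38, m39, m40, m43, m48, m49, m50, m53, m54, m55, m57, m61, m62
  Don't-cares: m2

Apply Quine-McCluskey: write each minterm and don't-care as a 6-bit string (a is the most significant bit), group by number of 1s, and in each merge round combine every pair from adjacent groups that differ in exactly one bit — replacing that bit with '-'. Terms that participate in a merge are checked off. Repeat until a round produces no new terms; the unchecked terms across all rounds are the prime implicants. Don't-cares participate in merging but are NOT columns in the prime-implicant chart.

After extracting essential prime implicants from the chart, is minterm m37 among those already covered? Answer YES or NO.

Round 0: 000001✓ 000010✓ 000011✓ 000100✓ 000110✓ 000111✓ 001001✓ 001011✓ 001110✓ 010001✓ 010010✓ 010100✓ 010110✓ 010111✓ 011010✓ 011100✓ 011110✓ 011111✓ 100101✓ 100110✓ 100111✓ 101000 101011✓ 110000✓ 110001✓ 110010✓ 110101✓ 110110✓ 110111✓ 111001✓ 111101✓ 111110✓
Round 1: -00110✓ -00111✓ -01011 -10001 -10010✓ -10110✓ -10111✓ -11110✓ 0-0001 0-0010✓ 0-0100✓ 0-0110✓ 0-0111✓ 0-1110✓ 00-001✓ 00-011✓ 00-110✓ 000-10✓ 000-11✓ 0000-1✓ 00001-✓ 0001-0✓ 00011-✓ 0010-1✓ 01-010✓ 01-100✓ 01-110✓ 01-111✓ 010-10✓ 0101-0✓ 01011-✓ 011-10✓ 0111-0✓ 01111-✓ 1-0101✓ 1-0110✓ 1-0111✓ 1001-1✓ 10011-✓ 11-001✓ 11-101✓ 11-110✓ 110-01✓ 110-10✓ 1100-0 11000- 1101-1✓ 11011-✓ 111-01✓
Round 2: --0110✓ --0111✓ -0011-✓ -1-110 -10-10 -1011-✓ 0--110 0-0-10 0-01-0 0-011-✓ 00-0-1 000-1- 01--10 01-1-0 01-11- 1-01-1 1-011-✓ 11--01
Round 3: --011-
PIs = {--011-, -01011, -1-110, -10-10, -10001, 0--110, 0-0-10, 0-0001, 0-01-0, 00-0-1, 000-1-, 01--10, 01-1-0, 01-11-, 1-01-1, 101000, 11--01, 1100-0, 11000-}
Coverage chart:
  m1: 0-0001,00-0-1
  m3: 00-0-1,000-1-
  m4: 0-01-0 ←essential
  m6: --011-,0--110,0-0-10,0-01-0,000-1-
  m7: --011-,000-1-
  m9: 00-0-1 ←essential
  m11: -01011,00-0-1
  m14: 0--110 ←essential
  m17: -10001,0-0001
  m18: -10-10,0-0-10,01--10
  m20: 0-01-0,01-1-0
  m22: --011-,-1-110,-10-10,0--110,0-0-10,0-01-0,01--10,01-1-0,01-11-
  m23: --011-,01-11-
  m26: 01--10 ←essential
  m28: 01-1-0 ←essential
  m30: -1-110,0--110,01--10,01-1-0,01-11-
  m31: 01-11- ←essential
  m37: 1-01-1 ←essential
  m38: --011- ←essential
  m39: --011-,1-01-1
  m40: 101000 ←essential
  m43: -01011 ←essential
  m48: 1100-0,11000-
  m49: -10001,11--01,11000-
  m50: -10-10,1100-0
  m53: 1-01-1,11--01
  m54: --011-,-1-110,-10-10
  m55: --011-,1-01-1
  m57: 11--01 ←essential
  m61: 11--01 ←essential
  m62: -1-110 ←essential
Essential: --011-, -01011, -1-110, 0--110, 0-01-0, 00-0-1, 01--10, 01-1-0, 01-11-, 1-01-1, 101000, 11--01

YES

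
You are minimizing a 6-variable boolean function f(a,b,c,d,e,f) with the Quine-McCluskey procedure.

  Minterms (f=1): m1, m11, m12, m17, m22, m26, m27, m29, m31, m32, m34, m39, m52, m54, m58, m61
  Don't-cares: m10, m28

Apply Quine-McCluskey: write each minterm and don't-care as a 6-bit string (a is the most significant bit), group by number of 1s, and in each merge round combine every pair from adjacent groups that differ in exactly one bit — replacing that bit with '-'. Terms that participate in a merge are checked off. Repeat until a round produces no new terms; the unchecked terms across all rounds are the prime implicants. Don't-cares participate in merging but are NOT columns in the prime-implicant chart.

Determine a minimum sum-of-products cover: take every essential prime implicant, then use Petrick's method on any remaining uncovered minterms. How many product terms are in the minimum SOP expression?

10

[col 0] 000001*, 001010*, 001011*, 001100*, 010001*, 010110*, 011010*, 011011*, 011100*, 011101*, 011111*, 100000*, 100010*, 100111, 110100*, 110110*, 111010*, 111101*
[col 1] -10110, -11010, -11101, 0-0001, 0-1010*, 0-1011*, 0-1100, 00101-*, 011-11, 01101-*, 0111-1, 01110-, 1000-0, 1101-0
[col 2] 0-101-
Prime implicants: -10110, -11010, -11101, 0-0001, 0-101-, 0-1100, 011-11, 0111-1, 01110-, 1000-0, 100111, 1101-0
PI chart (minterm → PIs covering it):
  1 | 0-0001  (sole → essential)
  11 | 0-101-  (sole → essential)
  12 | 0-1100  (sole → essential)
  17 | 0-0001  (sole → essential)
  22 | -10110  (sole → essential)
  26 | -11010,0-101-
  27 | 0-101-,011-11
  29 | -11101,0111-1,01110-
  31 | 011-11,0111-1
  32 | 1000-0  (sole → essential)
  34 | 1000-0  (sole → essential)
  39 | 100111  (sole → essential)
  52 | 1101-0  (sole → essential)
  54 | -10110,1101-0
  58 | -11010  (sole → essential)
  61 | -11101  (sole → essential)
Essential prime implicants: -10110, -11010, -11101, 0-0001, 0-101-, 0-1100, 1000-0, 100111, 1101-0
Petrick residual → 011-11
Minimum SOP uses 10 PIs: bc'def' + bcd'ef' + bcde'f + a'c'd'e'f + a'cd'e + a'cde'f' + a'bcef + ab'c'd'f' + ab'c'def + abc'df'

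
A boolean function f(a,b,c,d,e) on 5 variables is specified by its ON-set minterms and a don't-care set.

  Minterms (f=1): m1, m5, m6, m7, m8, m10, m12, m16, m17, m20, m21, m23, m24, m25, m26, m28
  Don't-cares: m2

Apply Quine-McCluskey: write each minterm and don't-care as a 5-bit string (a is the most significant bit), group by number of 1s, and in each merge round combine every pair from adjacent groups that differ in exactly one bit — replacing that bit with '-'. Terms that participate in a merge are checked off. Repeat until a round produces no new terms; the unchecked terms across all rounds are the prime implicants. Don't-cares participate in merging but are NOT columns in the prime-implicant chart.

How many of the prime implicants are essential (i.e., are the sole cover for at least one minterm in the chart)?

5

size-2^0 implicants → 00001(✓)  00010(✓)  00101(✓)  00110(✓)  00111(✓)  01000(✓)  01010(✓)  01100(✓)  10000(✓)  10001(✓)  10100(✓)  10101(✓)  10111(✓)  11000(✓)  11001(✓)  11010(✓)  11100(✓)
size-2^1 implicants → -0001(✓)  -0101(✓)  -0111(✓)  -1000(✓)  -1010(✓)  -1100(✓)  0-010  00-01(✓)  00-10  001-1(✓)  0011-  01-00(✓)  010-0(✓)  1-000(✓)  1-001(✓)  1-100(✓)  10-00(✓)  10-01(✓)  1000-(✓)  101-1(✓)  1010-(✓)  11-00(✓)  110-0(✓)  1100-(✓)
size-2^2 implicants → -0-01  -01-1  -1-00  -10-0  1--00  1-00-  10-0-
Unchecked terms (primes): -0-01, -01-1, -1-00, -10-0, 0-010, 00-10, 0011-, 1--00, 1-00-, 10-0-
Minterm coverage:
  m1 ⊆ -0-01 [E]
  m5 ⊆ -0-01,-01-1
  m6 ⊆ 00-10,0011-
  m7 ⊆ -01-1,0011-
  m8 ⊆ -1-00,-10-0
  m10 ⊆ -10-0,0-010
  m12 ⊆ -1-00 [E]
  m16 ⊆ 1--00,1-00-,10-0-
  m17 ⊆ -0-01,1-00-,10-0-
  m20 ⊆ 1--00,10-0-
  m21 ⊆ -0-01,-01-1,10-0-
  m23 ⊆ -01-1 [E]
  m24 ⊆ -1-00,-10-0,1--00,1-00-
  m25 ⊆ 1-00- [E]
  m26 ⊆ -10-0 [E]
  m28 ⊆ -1-00,1--00
E = {-0-01, -01-1, -1-00, -10-0, 1-00-}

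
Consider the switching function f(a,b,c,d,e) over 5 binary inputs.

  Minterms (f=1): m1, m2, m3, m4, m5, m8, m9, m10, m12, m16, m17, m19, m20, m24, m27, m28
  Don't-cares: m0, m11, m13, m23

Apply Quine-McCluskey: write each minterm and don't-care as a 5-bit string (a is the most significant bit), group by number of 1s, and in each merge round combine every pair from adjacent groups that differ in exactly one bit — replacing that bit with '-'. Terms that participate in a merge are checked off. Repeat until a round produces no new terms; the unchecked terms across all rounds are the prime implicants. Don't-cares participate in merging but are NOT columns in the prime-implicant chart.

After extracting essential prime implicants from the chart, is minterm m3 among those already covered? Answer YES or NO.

Round 0: 00000✓ 00001✓ 00010✓ 00011✓ 00100✓ 00101✓ 01000✓ 01001✓ 01010✓ 01011✓ 01100✓ 01101✓ 10000✓ 10001✓ 10011✓ 10100✓ 10111✓ 11000✓ 11011✓ 11100✓
Round 1: -0000✓ -0001✓ -0011✓ -0100✓ -1000✓ -1011✓ -1100✓ 0-000✓ 0-001✓ 0-010✓ 0-011✓ 0-100✓ 0-101✓ 00-00✓ 00-01✓ 000-0✓ 000-1✓ 0000-✓ 0001-✓ 0010-✓ 01-00✓ 01-01✓ 010-0✓ 010-1✓ 0100-✓ 0101-✓ 0110-✓ 1-000✓ 1-011✓ 1-100✓ 10-00✓ 10-11 100-1✓ 1000-✓ 11-00✓
Round 2: --000✓ --011 --100✓ -0-00✓ -00-1 -000- -1-00✓ 0--00✓ 0--01✓ 0-0-0✓ 0-0-1✓ 0-00-✓ 0-01-✓ 0-10-✓ 00-0-✓ 000--✓ 01-0-✓ 010--✓ 1--00✓
Round 3: ---00 0--0- 0-0--
PIs = {---00, --011, -00-1, -000-, 0--0-, 0-0--, 10-11}
Coverage chart:
  m1: -00-1,-000-,0--0-,0-0--
  m2: 0-0-- ←essential
  m3: --011,-00-1,0-0--
  m4: ---00,0--0-
  m5: 0--0- ←essential
  m8: ---00,0--0-,0-0--
  m9: 0--0-,0-0--
  m10: 0-0-- ←essential
  m12: ---00,0--0-
  m16: ---00,-000-
  m17: -00-1,-000-
  m19: --011,-00-1,10-11
  m20: ---00 ←essential
  m24: ---00 ←essential
  m27: --011 ←essential
  m28: ---00 ←essential
Essential: ---00, --011, 0--0-, 0-0--

YES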